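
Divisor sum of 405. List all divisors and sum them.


Divisors of 405: 1, 3, 5, 9, 15, 27, 45, 81, 135, 405
Sum = 1 + 3 + 5 + 9 + 15 + 27 + 45 + 81 + 135 + 405 = 726

σ(405) = 726


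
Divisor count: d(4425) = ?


4425 = 3^1 × 5^2 × 59^1
d(4425) = (1+1) × (2+1) × (1+1) = 12

12 divisors


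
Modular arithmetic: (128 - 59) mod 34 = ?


128 - 59 = 69
69 mod 34 = 1


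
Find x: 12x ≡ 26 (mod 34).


GCD(12, 34) = 2 divides 26
Divide: 6x ≡ 13 (mod 17)
x ≡ 5 (mod 17)


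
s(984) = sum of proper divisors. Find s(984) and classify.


Proper divisors: 1, 2, 3, 4, 6, 8, 12, 24, 41, 82, 123, 164, 246, 328, 492
Sum = 1 + 2 + 3 + 4 + 6 + 8 + 12 + 24 + 41 + 82 + 123 + 164 + 246 + 328 + 492 = 1536
1536 > 984 → abundant

s(984) = 1536 (abundant)


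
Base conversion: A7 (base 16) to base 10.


A7 (base 16) = 167 (decimal)
167 (decimal) = 167 (base 10)


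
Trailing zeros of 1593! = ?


floor(1593/5) = 318
floor(1593/25) = 63
floor(1593/125) = 12
floor(1593/625) = 2
Total = 395

395 trailing zeros


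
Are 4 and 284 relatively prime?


Euclidean algorithm:
284 = 71 * 4 + 0
GCD(4, 284) = 4

No, not coprime (GCD = 4)


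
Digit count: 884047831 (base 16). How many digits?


884047831 in base 16 = 34B17FD7
Number of digits = 8

8 digits (base 16)


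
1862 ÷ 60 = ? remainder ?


1862 = 60 * 31 + 2
Check: 1860 + 2 = 1862

q = 31, r = 2


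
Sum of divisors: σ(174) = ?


Divisors of 174: 1, 2, 3, 6, 29, 58, 87, 174
Sum = 1 + 2 + 3 + 6 + 29 + 58 + 87 + 174 = 360

σ(174) = 360


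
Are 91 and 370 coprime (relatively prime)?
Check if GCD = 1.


Euclidean algorithm:
370 = 4 * 91 + 6
91 = 15 * 6 + 1
6 = 6 * 1 + 0
GCD(91, 370) = 1

Yes, coprime (GCD = 1)


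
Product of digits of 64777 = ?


6 × 4 × 7 × 7 × 7 = 8232


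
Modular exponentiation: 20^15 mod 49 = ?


20^1 mod 49 = 20
20^2 mod 49 = 8
20^3 mod 49 = 13
20^4 mod 49 = 15
20^5 mod 49 = 6
20^6 mod 49 = 22
20^7 mod 49 = 48
20^8 mod 49 = 29
20^9 mod 49 = 41
20^10 mod 49 = 36
20^11 mod 49 = 34
20^12 mod 49 = 43
20^13 mod 49 = 27
20^14 mod 49 = 1
20^15 mod 49 = 20


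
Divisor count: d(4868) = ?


4868 = 2^2 × 1217^1
d(4868) = (2+1) × (1+1) = 6

6 divisors


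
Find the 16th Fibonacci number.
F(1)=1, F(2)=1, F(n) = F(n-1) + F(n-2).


Sequence: 1, 1, 2, 3, 5, 8, 13, 21, 34, 55, 89, 144, 233, 377, 610, 987
F(16) = 987


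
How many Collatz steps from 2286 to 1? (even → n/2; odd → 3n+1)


2286 → 1143 → 3430 → 1715 → 5146 → 2573 → 7720 → 3860 → 1930 → 965 → 2896 → 1448 → 724 → 362 → 181 → 544 → 272 → 136 → 68 → 34 → 17 → 52 → 26 → 13 → 40 → 20 → 10 → 5 → 16 → 8 → 4 → 2 → 1
Total steps = 32

32 steps


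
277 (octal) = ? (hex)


277 (base 8) = 191 (decimal)
191 (decimal) = BF (base 16)


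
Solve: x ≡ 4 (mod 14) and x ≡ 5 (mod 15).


M = 14*15 = 210
M1 = M/14 = 15, M2 = M/15 = 14
M1^(-1) mod 14 = 1, M2^(-1) mod 15 = 14
x = 4*15*1 + 5*14*14 = 1040
1040 mod 210 = 200
Check: 200 mod 14 = 4 ✓, 200 mod 15 = 5 ✓

x ≡ 200 (mod 210)


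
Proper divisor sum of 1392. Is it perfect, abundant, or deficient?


Proper divisors: 1, 2, 3, 4, 6, 8, 12, 16, 24, 29, 48, 58, 87, 116, 174, 232, 348, 464, 696
Sum = 1 + 2 + 3 + 4 + 6 + 8 + 12 + 16 + 24 + 29 + 48 + 58 + 87 + 116 + 174 + 232 + 348 + 464 + 696 = 2328
2328 > 1392 → abundant

s(1392) = 2328 (abundant)


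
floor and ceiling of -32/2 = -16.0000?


-32/2 = -16.0000
floor = -16
ceil = -16

floor = -16, ceil = -16


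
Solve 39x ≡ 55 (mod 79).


GCD(39, 79) = 1, unique solution
a^(-1) mod 79 = 77
x = 77 * 55 mod 79 = 48

x ≡ 48 (mod 79)


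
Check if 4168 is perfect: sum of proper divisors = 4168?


Proper divisors of 4168: 1, 2, 4, 8, 521, 1042, 2084
Sum = 1 + 2 + 4 + 8 + 521 + 1042 + 2084 = 3662

No, 4168 is not perfect (3662 ≠ 4168)


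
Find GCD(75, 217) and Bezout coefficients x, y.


Tabular extended Euclidean (each row: r = 75*s + 217*t):
r=75, s=1, t=0
r=217, s=0, t=1
q=0: r=75, s=1, t=0   [75*(1) + 217*(0) = 75]
q=2: r=67, s=-2, t=1   [75*(-2) + 217*(1) = 67]
q=1: r=8, s=3, t=-1   [75*(3) + 217*(-1) = 8]
q=8: r=3, s=-26, t=9   [75*(-26) + 217*(9) = 3]
q=2: r=2, s=55, t=-19   [75*(55) + 217*(-19) = 2]
q=1: r=1, s=-81, t=28   [75*(-81) + 217*(28) = 1]
q=2: r=0, s=217, t=-75   [75*(217) + 217*(-75) = 0]
GCD = 1; from the row with r=1: x=-81, y=28
Check: 75*(-81) + 217*(28) = -6075 + 6076 = 1

GCD = 1, x = -81, y = 28


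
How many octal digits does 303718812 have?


303718812 in base 8 = 2206460634
Number of digits = 10

10 digits (base 8)


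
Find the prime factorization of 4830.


4830 / 2 = 2415
2415 / 3 = 805
805 / 5 = 161
161 / 7 = 23
23 / 23 = 1
4830 = 2 × 3 × 5 × 7 × 23


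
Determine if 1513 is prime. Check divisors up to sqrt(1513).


1513 / 17 = 89 (exact division)
1513 is NOT prime.

No, 1513 is not prime


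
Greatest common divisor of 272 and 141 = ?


272 = 1 * 141 + 131
141 = 1 * 131 + 10
131 = 13 * 10 + 1
10 = 10 * 1 + 0
GCD = 1


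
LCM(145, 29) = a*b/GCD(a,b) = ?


GCD(145, 29) = 29
LCM = 145*29/29 = 4205/29 = 145

LCM = 145


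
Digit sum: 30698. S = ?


3 + 0 + 6 + 9 + 8 = 26


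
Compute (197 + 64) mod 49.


197 + 64 = 261
261 mod 49 = 16


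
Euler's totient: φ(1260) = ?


1260 = 2^2 × 3^2 × 5 × 7
Prime factors: 2, 3, 5, 7
φ(1260) = 1260 × (1-1/2) × (1-1/3) × (1-1/5) × (1-1/7)
= 1260 × 1/2 × 2/3 × 4/5 × 6/7 = 288

φ(1260) = 288


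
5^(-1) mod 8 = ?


Use the extended Euclidean algorithm on (8, 5); each row r = 8*s + 5*t:
r=8, s=1, t=0
r=5, s=0, t=1
q=1: r=3, s=1, t=-1   [8*(1) + 5*(-1) = 3]
q=1: r=2, s=-1, t=2   [8*(-1) + 5*(2) = 2]
q=1: r=1, s=2, t=-3   [8*(2) + 5*(-3) = 1]
q=2: r=0, s=-5, t=8   [8*(-5) + 5*(8) = 0]
GCD = 1 with t = -3, so 5*(-3) ≡ 1 (mod 8)
Inverse = -3 mod 8 = 5
Check: 5 * 5 = 25 ≡ 1 (mod 8)

5^(-1) ≡ 5 (mod 8)


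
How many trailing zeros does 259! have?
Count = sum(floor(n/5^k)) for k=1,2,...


floor(259/5) = 51
floor(259/25) = 10
floor(259/125) = 2
Total = 63

63 trailing zeros


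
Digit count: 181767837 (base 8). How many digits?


181767837 in base 8 = 1265307235
Number of digits = 10

10 digits (base 8)


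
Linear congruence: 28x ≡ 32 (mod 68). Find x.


GCD(28, 68) = 4 divides 32
Divide: 7x ≡ 8 (mod 17)
x ≡ 6 (mod 17)


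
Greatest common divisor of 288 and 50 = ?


288 = 5 * 50 + 38
50 = 1 * 38 + 12
38 = 3 * 12 + 2
12 = 6 * 2 + 0
GCD = 2


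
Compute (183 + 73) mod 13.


183 + 73 = 256
256 mod 13 = 9


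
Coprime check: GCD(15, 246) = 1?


Euclidean algorithm:
246 = 16 * 15 + 6
15 = 2 * 6 + 3
6 = 2 * 3 + 0
GCD(15, 246) = 3

No, not coprime (GCD = 3)


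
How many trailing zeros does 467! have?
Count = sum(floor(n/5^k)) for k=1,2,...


floor(467/5) = 93
floor(467/25) = 18
floor(467/125) = 3
Total = 114

114 trailing zeros


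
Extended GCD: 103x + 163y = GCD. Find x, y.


Tabular extended Euclidean (each row: r = 103*s + 163*t):
r=103, s=1, t=0
r=163, s=0, t=1
q=0: r=103, s=1, t=0   [103*(1) + 163*(0) = 103]
q=1: r=60, s=-1, t=1   [103*(-1) + 163*(1) = 60]
q=1: r=43, s=2, t=-1   [103*(2) + 163*(-1) = 43]
q=1: r=17, s=-3, t=2   [103*(-3) + 163*(2) = 17]
q=2: r=9, s=8, t=-5   [103*(8) + 163*(-5) = 9]
q=1: r=8, s=-11, t=7   [103*(-11) + 163*(7) = 8]
q=1: r=1, s=19, t=-12   [103*(19) + 163*(-12) = 1]
q=8: r=0, s=-163, t=103   [103*(-163) + 163*(103) = 0]
GCD = 1; from the row with r=1: x=19, y=-12
Check: 103*(19) + 163*(-12) = 1957 - 1956 = 1

GCD = 1, x = 19, y = -12


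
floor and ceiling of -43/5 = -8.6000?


-43/5 = -8.6000
floor = -9
ceil = -8

floor = -9, ceil = -8


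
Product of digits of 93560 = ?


9 × 3 × 5 × 6 × 0 = 0


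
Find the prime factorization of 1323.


1323 / 3 = 441
441 / 3 = 147
147 / 3 = 49
49 / 7 = 7
7 / 7 = 1
1323 = 3^3 × 7^2


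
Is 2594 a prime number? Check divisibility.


2594 / 2 = 1297 (exact division)
2594 is NOT prime.

No, 2594 is not prime


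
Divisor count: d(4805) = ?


4805 = 5^1 × 31^2
d(4805) = (1+1) × (2+1) = 6

6 divisors


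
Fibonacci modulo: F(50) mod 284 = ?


F(k) mod 284 for k=1..50:
1, 1, 2, 3, 5, 8, 13, 21, 34, 55, 89, 144, 233, 93, 42, 135, 177, 28, 205, 233, 154, 103, 257, 76, 49, 125, 174, 15, 189, 204, 109, 29, 138, 167, 21, 188, 209, 113, 38, 151, 189, 56, 245, 17, 262, 279, 257, 252, 225, 193
F(50) mod 284 = 193


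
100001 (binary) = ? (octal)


100001 (base 2) = 33 (decimal)
33 (decimal) = 41 (base 8)


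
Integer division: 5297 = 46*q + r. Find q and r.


5297 = 46 * 115 + 7
Check: 5290 + 7 = 5297

q = 115, r = 7


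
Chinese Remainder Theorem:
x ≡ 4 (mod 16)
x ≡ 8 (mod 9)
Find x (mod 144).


M = 16*9 = 144
M1 = M/16 = 9, M2 = M/9 = 16
M1^(-1) mod 16 = 9, M2^(-1) mod 9 = 4
x = 4*9*9 + 8*16*4 = 836
836 mod 144 = 116
Check: 116 mod 16 = 4 ✓, 116 mod 9 = 8 ✓

x ≡ 116 (mod 144)


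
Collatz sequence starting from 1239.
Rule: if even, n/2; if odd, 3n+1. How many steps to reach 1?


1239 → 3718 → 1859 → 5578 → 2789 → 8368 → 4184 → 2092 → 1046 → 523 → 1570 → 785 → 2356 → 1178 → 589 → 1768 → 884 → 442 → 221 → 664 → 332 → 166 → 83 → 250 → 125 → 376 → 188 → 94 → 47 → 142 → 71 → 214 → 107 → 322 → 161 → 484 → 242 → 121 → 364 → 182 → 91 → 274 → 137 → 412 → 206 → 103 → 310 → 155 → 466 → 233 → 700 → 350 → 175 → 526 → 263 → 790 → 395 → 1186 → 593 → 1780 → 890 → 445 → 1336 → 668 → 334 → 167 → 502 → 251 → 754 → 377 → 1132 → 566 → 283 → 850 → 425 → 1276 → 638 → 319 → 958 → 479 → 1438 → 719 → 2158 → 1079 → 3238 → 1619 → 4858 → 2429 → 7288 → 3644 → 1822 → 911 → 2734 → 1367 → 4102 → 2051 → 6154 → 3077 → 9232 → 4616 → 2308 → 1154 → 577 → 1732 → 866 → 433 → 1300 → 650 → 325 → 976 → 488 → 244 → 122 → 61 → 184 → 92 → 46 → 23 → 70 → 35 → 106 → 53 → 160 → 80 → 40 → 20 → 10 → 5 → 16 → 8 → 4 → 2 → 1
Total steps = 132

132 steps


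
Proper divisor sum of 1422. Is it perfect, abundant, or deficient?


Proper divisors: 1, 2, 3, 6, 9, 18, 79, 158, 237, 474, 711
Sum = 1 + 2 + 3 + 6 + 9 + 18 + 79 + 158 + 237 + 474 + 711 = 1698
1698 > 1422 → abundant

s(1422) = 1698 (abundant)


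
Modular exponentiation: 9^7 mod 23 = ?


9^1 mod 23 = 9
9^2 mod 23 = 12
9^3 mod 23 = 16
9^4 mod 23 = 6
9^5 mod 23 = 8
9^6 mod 23 = 3
9^7 mod 23 = 4


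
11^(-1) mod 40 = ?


Use the extended Euclidean algorithm on (40, 11); each row r = 40*s + 11*t:
r=40, s=1, t=0
r=11, s=0, t=1
q=3: r=7, s=1, t=-3   [40*(1) + 11*(-3) = 7]
q=1: r=4, s=-1, t=4   [40*(-1) + 11*(4) = 4]
q=1: r=3, s=2, t=-7   [40*(2) + 11*(-7) = 3]
q=1: r=1, s=-3, t=11   [40*(-3) + 11*(11) = 1]
q=3: r=0, s=11, t=-40   [40*(11) + 11*(-40) = 0]
GCD = 1 with t = 11, so 11*(11) ≡ 1 (mod 40)
Inverse = 11 mod 40 = 11
Check: 11 * 11 = 121 ≡ 1 (mod 40)

11^(-1) ≡ 11 (mod 40)


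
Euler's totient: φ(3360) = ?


3360 = 2^5 × 3 × 5 × 7
Prime factors: 2, 3, 5, 7
φ(3360) = 3360 × (1-1/2) × (1-1/3) × (1-1/5) × (1-1/7)
= 3360 × 1/2 × 2/3 × 4/5 × 6/7 = 768

φ(3360) = 768


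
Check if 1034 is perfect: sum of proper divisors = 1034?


Proper divisors of 1034: 1, 2, 11, 22, 47, 94, 517
Sum = 1 + 2 + 11 + 22 + 47 + 94 + 517 = 694

No, 1034 is not perfect (694 ≠ 1034)


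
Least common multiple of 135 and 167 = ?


GCD(135, 167) = 1
LCM = 135*167/1 = 22545/1 = 22545

LCM = 22545


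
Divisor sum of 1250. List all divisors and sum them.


Divisors of 1250: 1, 2, 5, 10, 25, 50, 125, 250, 625, 1250
Sum = 1 + 2 + 5 + 10 + 25 + 50 + 125 + 250 + 625 + 1250 = 2343

σ(1250) = 2343


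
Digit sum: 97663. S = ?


9 + 7 + 6 + 6 + 3 = 31


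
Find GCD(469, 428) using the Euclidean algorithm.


469 = 1 * 428 + 41
428 = 10 * 41 + 18
41 = 2 * 18 + 5
18 = 3 * 5 + 3
5 = 1 * 3 + 2
3 = 1 * 2 + 1
2 = 2 * 1 + 0
GCD = 1


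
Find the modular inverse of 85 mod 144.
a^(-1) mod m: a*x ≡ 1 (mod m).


Use the extended Euclidean algorithm on (144, 85); each row r = 144*s + 85*t:
r=144, s=1, t=0
r=85, s=0, t=1
q=1: r=59, s=1, t=-1   [144*(1) + 85*(-1) = 59]
q=1: r=26, s=-1, t=2   [144*(-1) + 85*(2) = 26]
q=2: r=7, s=3, t=-5   [144*(3) + 85*(-5) = 7]
q=3: r=5, s=-10, t=17   [144*(-10) + 85*(17) = 5]
q=1: r=2, s=13, t=-22   [144*(13) + 85*(-22) = 2]
q=2: r=1, s=-36, t=61   [144*(-36) + 85*(61) = 1]
q=2: r=0, s=85, t=-144   [144*(85) + 85*(-144) = 0]
GCD = 1 with t = 61, so 85*(61) ≡ 1 (mod 144)
Inverse = 61 mod 144 = 61
Check: 85 * 61 = 5185 ≡ 1 (mod 144)

85^(-1) ≡ 61 (mod 144)


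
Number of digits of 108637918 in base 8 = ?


108637918 in base 8 = 636327336
Number of digits = 9

9 digits (base 8)


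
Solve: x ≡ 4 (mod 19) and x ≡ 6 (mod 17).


M = 19*17 = 323
M1 = M/19 = 17, M2 = M/17 = 19
M1^(-1) mod 19 = 9, M2^(-1) mod 17 = 9
x = 4*17*9 + 6*19*9 = 1638
1638 mod 323 = 23
Check: 23 mod 19 = 4 ✓, 23 mod 17 = 6 ✓

x ≡ 23 (mod 323)


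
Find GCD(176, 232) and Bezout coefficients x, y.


Tabular extended Euclidean (each row: r = 176*s + 232*t):
r=176, s=1, t=0
r=232, s=0, t=1
q=0: r=176, s=1, t=0   [176*(1) + 232*(0) = 176]
q=1: r=56, s=-1, t=1   [176*(-1) + 232*(1) = 56]
q=3: r=8, s=4, t=-3   [176*(4) + 232*(-3) = 8]
q=7: r=0, s=-29, t=22   [176*(-29) + 232*(22) = 0]
GCD = 8; from the row with r=8: x=4, y=-3
Check: 176*(4) + 232*(-3) = 704 - 696 = 8

GCD = 8, x = 4, y = -3


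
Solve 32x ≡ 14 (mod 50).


GCD(32, 50) = 2 divides 14
Divide: 16x ≡ 7 (mod 25)
x ≡ 2 (mod 25)


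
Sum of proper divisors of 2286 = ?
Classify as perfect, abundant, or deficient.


Proper divisors: 1, 2, 3, 6, 9, 18, 127, 254, 381, 762, 1143
Sum = 1 + 2 + 3 + 6 + 9 + 18 + 127 + 254 + 381 + 762 + 1143 = 2706
2706 > 2286 → abundant

s(2286) = 2706 (abundant)


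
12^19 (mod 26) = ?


12^1 mod 26 = 12
12^2 mod 26 = 14
12^3 mod 26 = 12
12^4 mod 26 = 14
12^5 mod 26 = 12
12^6 mod 26 = 14
12^7 mod 26 = 12
12^8 mod 26 = 14
12^9 mod 26 = 12
12^10 mod 26 = 14
12^11 mod 26 = 12
12^12 mod 26 = 14
12^13 mod 26 = 12
12^14 mod 26 = 14
12^15 mod 26 = 12
12^16 mod 26 = 14
12^17 mod 26 = 12
12^18 mod 26 = 14
12^19 mod 26 = 12


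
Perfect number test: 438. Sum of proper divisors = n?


Proper divisors of 438: 1, 2, 3, 6, 73, 146, 219
Sum = 1 + 2 + 3 + 6 + 73 + 146 + 219 = 450

No, 438 is not perfect (450 ≠ 438)


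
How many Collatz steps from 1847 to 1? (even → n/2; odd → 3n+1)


1847 → 5542 → 2771 → 8314 → 4157 → 12472 → 6236 → 3118 → 1559 → 4678 → 2339 → 7018 → 3509 → 10528 → 5264 → 2632 → 1316 → 658 → 329 → 988 → 494 → 247 → 742 → 371 → 1114 → 557 → 1672 → 836 → 418 → 209 → 628 → 314 → 157 → 472 → 236 → 118 → 59 → 178 → 89 → 268 → 134 → 67 → 202 → 101 → 304 → 152 → 76 → 38 → 19 → 58 → 29 → 88 → 44 → 22 → 11 → 34 → 17 → 52 → 26 → 13 → 40 → 20 → 10 → 5 → 16 → 8 → 4 → 2 → 1
Total steps = 68

68 steps


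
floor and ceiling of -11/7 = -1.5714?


-11/7 = -1.5714
floor = -2
ceil = -1

floor = -2, ceil = -1


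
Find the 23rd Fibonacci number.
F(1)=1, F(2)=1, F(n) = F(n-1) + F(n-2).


Sequence: 1, 1, 2, 3, 5, 8, 13, 21, 34, 55, 89, 144, 233, 377, 610, 987, 1597, 2584, 4181, 6765, 10946, 17711, 28657
F(23) = 28657


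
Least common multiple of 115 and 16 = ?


GCD(115, 16) = 1
LCM = 115*16/1 = 1840/1 = 1840

LCM = 1840


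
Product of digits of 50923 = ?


5 × 0 × 9 × 2 × 3 = 0


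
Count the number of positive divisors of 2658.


2658 = 2^1 × 3^1 × 443^1
d(2658) = (1+1) × (1+1) × (1+1) = 8

8 divisors


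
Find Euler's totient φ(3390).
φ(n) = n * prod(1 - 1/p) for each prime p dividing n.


3390 = 2 × 3 × 5 × 113
Prime factors: 2, 3, 5, 113
φ(3390) = 3390 × (1-1/2) × (1-1/3) × (1-1/5) × (1-1/113)
= 3390 × 1/2 × 2/3 × 4/5 × 112/113 = 896

φ(3390) = 896


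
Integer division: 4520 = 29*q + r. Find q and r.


4520 = 29 * 155 + 25
Check: 4495 + 25 = 4520

q = 155, r = 25


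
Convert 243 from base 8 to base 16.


243 (base 8) = 163 (decimal)
163 (decimal) = A3 (base 16)


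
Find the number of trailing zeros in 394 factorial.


floor(394/5) = 78
floor(394/25) = 15
floor(394/125) = 3
Total = 96

96 trailing zeros


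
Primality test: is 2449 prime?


2449 / 31 = 79 (exact division)
2449 is NOT prime.

No, 2449 is not prime


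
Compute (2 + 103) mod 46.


2 + 103 = 105
105 mod 46 = 13


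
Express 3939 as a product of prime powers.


3939 / 3 = 1313
1313 / 13 = 101
101 / 101 = 1
3939 = 3 × 13 × 101


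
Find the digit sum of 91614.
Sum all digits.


9 + 1 + 6 + 1 + 4 = 21


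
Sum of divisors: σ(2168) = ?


Divisors of 2168: 1, 2, 4, 8, 271, 542, 1084, 2168
Sum = 1 + 2 + 4 + 8 + 271 + 542 + 1084 + 2168 = 4080

σ(2168) = 4080


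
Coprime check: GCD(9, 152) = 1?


Euclidean algorithm:
152 = 16 * 9 + 8
9 = 1 * 8 + 1
8 = 8 * 1 + 0
GCD(9, 152) = 1

Yes, coprime (GCD = 1)


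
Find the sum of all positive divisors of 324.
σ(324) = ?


Divisors of 324: 1, 2, 3, 4, 6, 9, 12, 18, 27, 36, 54, 81, 108, 162, 324
Sum = 1 + 2 + 3 + 4 + 6 + 9 + 12 + 18 + 27 + 36 + 54 + 81 + 108 + 162 + 324 = 847

σ(324) = 847


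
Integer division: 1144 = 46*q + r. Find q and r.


1144 = 46 * 24 + 40
Check: 1104 + 40 = 1144

q = 24, r = 40


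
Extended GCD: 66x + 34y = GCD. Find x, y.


Tabular extended Euclidean (each row: r = 66*s + 34*t):
r=66, s=1, t=0
r=34, s=0, t=1
q=1: r=32, s=1, t=-1   [66*(1) + 34*(-1) = 32]
q=1: r=2, s=-1, t=2   [66*(-1) + 34*(2) = 2]
q=16: r=0, s=17, t=-33   [66*(17) + 34*(-33) = 0]
GCD = 2; from the row with r=2: x=-1, y=2
Check: 66*(-1) + 34*(2) = -66 + 68 = 2

GCD = 2, x = -1, y = 2


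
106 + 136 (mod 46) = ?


106 + 136 = 242
242 mod 46 = 12


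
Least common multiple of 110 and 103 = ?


GCD(110, 103) = 1
LCM = 110*103/1 = 11330/1 = 11330

LCM = 11330


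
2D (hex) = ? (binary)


2D (base 16) = 45 (decimal)
45 (decimal) = 101101 (base 2)


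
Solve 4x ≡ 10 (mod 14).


GCD(4, 14) = 2 divides 10
Divide: 2x ≡ 5 (mod 7)
x ≡ 6 (mod 7)


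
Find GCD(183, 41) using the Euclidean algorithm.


183 = 4 * 41 + 19
41 = 2 * 19 + 3
19 = 6 * 3 + 1
3 = 3 * 1 + 0
GCD = 1


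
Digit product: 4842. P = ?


4 × 8 × 4 × 2 = 256


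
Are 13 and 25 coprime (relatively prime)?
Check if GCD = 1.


Euclidean algorithm:
25 = 1 * 13 + 12
13 = 1 * 12 + 1
12 = 12 * 1 + 0
GCD(13, 25) = 1

Yes, coprime (GCD = 1)


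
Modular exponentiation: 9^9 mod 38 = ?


9^1 mod 38 = 9
9^2 mod 38 = 5
9^3 mod 38 = 7
9^4 mod 38 = 25
9^5 mod 38 = 35
9^6 mod 38 = 11
9^7 mod 38 = 23
9^8 mod 38 = 17
9^9 mod 38 = 1


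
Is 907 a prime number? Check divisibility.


Check divisors up to sqrt(907) = 30.1164
No divisors found.
907 is prime.

Yes, 907 is prime


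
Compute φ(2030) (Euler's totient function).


2030 = 2 × 5 × 7 × 29
Prime factors: 2, 5, 7, 29
φ(2030) = 2030 × (1-1/2) × (1-1/5) × (1-1/7) × (1-1/29)
= 2030 × 1/2 × 4/5 × 6/7 × 28/29 = 672

φ(2030) = 672


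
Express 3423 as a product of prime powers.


3423 / 3 = 1141
1141 / 7 = 163
163 / 163 = 1
3423 = 3 × 7 × 163


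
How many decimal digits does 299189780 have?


299189780 has 9 digits in base 10
floor(log10(299189780)) + 1 = floor(8.4759) + 1 = 9

9 digits (base 10)


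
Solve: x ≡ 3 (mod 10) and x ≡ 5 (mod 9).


M = 10*9 = 90
M1 = M/10 = 9, M2 = M/9 = 10
M1^(-1) mod 10 = 9, M2^(-1) mod 9 = 1
x = 3*9*9 + 5*10*1 = 293
293 mod 90 = 23
Check: 23 mod 10 = 3 ✓, 23 mod 9 = 5 ✓

x ≡ 23 (mod 90)


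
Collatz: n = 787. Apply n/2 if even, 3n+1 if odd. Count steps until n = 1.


787 → 2362 → 1181 → 3544 → 1772 → 886 → 443 → 1330 → 665 → 1996 → 998 → 499 → 1498 → 749 → 2248 → 1124 → 562 → 281 → 844 → 422 → 211 → 634 → 317 → 952 → 476 → 238 → 119 → 358 → 179 → 538 → 269 → 808 → 404 → 202 → 101 → 304 → 152 → 76 → 38 → 19 → 58 → 29 → 88 → 44 → 22 → 11 → 34 → 17 → 52 → 26 → 13 → 40 → 20 → 10 → 5 → 16 → 8 → 4 → 2 → 1
Total steps = 59

59 steps


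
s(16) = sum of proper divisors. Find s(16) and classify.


Proper divisors: 1, 2, 4, 8
Sum = 1 + 2 + 4 + 8 = 15
15 < 16 → deficient

s(16) = 15 (deficient)


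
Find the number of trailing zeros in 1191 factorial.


floor(1191/5) = 238
floor(1191/25) = 47
floor(1191/125) = 9
floor(1191/625) = 1
Total = 295

295 trailing zeros


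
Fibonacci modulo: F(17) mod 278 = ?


F(k) mod 278 for k=1..17:
1, 1, 2, 3, 5, 8, 13, 21, 34, 55, 89, 144, 233, 99, 54, 153, 207
F(17) mod 278 = 207


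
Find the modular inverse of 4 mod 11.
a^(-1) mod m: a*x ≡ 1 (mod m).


Use the extended Euclidean algorithm on (11, 4); each row r = 11*s + 4*t:
r=11, s=1, t=0
r=4, s=0, t=1
q=2: r=3, s=1, t=-2   [11*(1) + 4*(-2) = 3]
q=1: r=1, s=-1, t=3   [11*(-1) + 4*(3) = 1]
q=3: r=0, s=4, t=-11   [11*(4) + 4*(-11) = 0]
GCD = 1 with t = 3, so 4*(3) ≡ 1 (mod 11)
Inverse = 3 mod 11 = 3
Check: 4 * 3 = 12 ≡ 1 (mod 11)

4^(-1) ≡ 3 (mod 11)


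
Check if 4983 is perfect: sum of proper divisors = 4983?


Proper divisors of 4983: 1, 3, 11, 33, 151, 453, 1661
Sum = 1 + 3 + 11 + 33 + 151 + 453 + 1661 = 2313

No, 4983 is not perfect (2313 ≠ 4983)


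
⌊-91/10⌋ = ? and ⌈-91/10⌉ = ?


-91/10 = -9.1000
floor = -10
ceil = -9

floor = -10, ceil = -9


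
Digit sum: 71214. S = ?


7 + 1 + 2 + 1 + 4 = 15


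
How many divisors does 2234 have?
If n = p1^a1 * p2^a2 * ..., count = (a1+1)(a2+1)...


2234 = 2^1 × 1117^1
d(2234) = (1+1) × (1+1) = 4

4 divisors


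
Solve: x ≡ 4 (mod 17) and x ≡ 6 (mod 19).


M = 17*19 = 323
M1 = M/17 = 19, M2 = M/19 = 17
M1^(-1) mod 17 = 9, M2^(-1) mod 19 = 9
x = 4*19*9 + 6*17*9 = 1602
1602 mod 323 = 310
Check: 310 mod 17 = 4 ✓, 310 mod 19 = 6 ✓

x ≡ 310 (mod 323)


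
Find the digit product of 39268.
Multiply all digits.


3 × 9 × 2 × 6 × 8 = 2592


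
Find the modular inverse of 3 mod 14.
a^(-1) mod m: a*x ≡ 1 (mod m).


Use the extended Euclidean algorithm on (14, 3); each row r = 14*s + 3*t:
r=14, s=1, t=0
r=3, s=0, t=1
q=4: r=2, s=1, t=-4   [14*(1) + 3*(-4) = 2]
q=1: r=1, s=-1, t=5   [14*(-1) + 3*(5) = 1]
q=2: r=0, s=3, t=-14   [14*(3) + 3*(-14) = 0]
GCD = 1 with t = 5, so 3*(5) ≡ 1 (mod 14)
Inverse = 5 mod 14 = 5
Check: 3 * 5 = 15 ≡ 1 (mod 14)

3^(-1) ≡ 5 (mod 14)


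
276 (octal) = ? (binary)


276 (base 8) = 190 (decimal)
190 (decimal) = 10111110 (base 2)


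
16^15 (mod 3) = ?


16^1 mod 3 = 1
16^2 mod 3 = 1
16^3 mod 3 = 1
16^4 mod 3 = 1
16^5 mod 3 = 1
16^6 mod 3 = 1
16^7 mod 3 = 1
16^8 mod 3 = 1
16^9 mod 3 = 1
16^10 mod 3 = 1
16^11 mod 3 = 1
16^12 mod 3 = 1
16^13 mod 3 = 1
16^14 mod 3 = 1
16^15 mod 3 = 1


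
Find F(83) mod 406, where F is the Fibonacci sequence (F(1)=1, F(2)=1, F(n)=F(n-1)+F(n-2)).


F(k) mod 406 for k=1..83:
1, 1, 2, 3, 5, 8, 13, 21, 34, 55, 89, 144, 233, 377, 204, 175, 379, 148, 121, 269, 390, 253, 237, 84, 321, 405, 320, 319, 233, 146, 379, 119, 92, 211, 303, 108, 5, 113, 118, 231, 349, 174, 117, 291, 2, 293, 295, 182, 71, 253, 324, 171, 89, 260, 349, 203, 146, 349, 89, 32, 121, 153, 274, 21, 295, 316, 205, 115, 320, 29, 349, 378, 321, 293, 208, 95, 303, 398, 295, 287, 176, 57, 233
F(83) mod 406 = 233


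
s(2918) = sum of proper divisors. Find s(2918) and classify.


Proper divisors: 1, 2, 1459
Sum = 1 + 2 + 1459 = 1462
1462 < 2918 → deficient

s(2918) = 1462 (deficient)


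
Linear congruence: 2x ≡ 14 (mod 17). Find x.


GCD(2, 17) = 1, unique solution
a^(-1) mod 17 = 9
x = 9 * 14 mod 17 = 7

x ≡ 7 (mod 17)


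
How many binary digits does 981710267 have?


981710267 in base 2 = 111010100000111011010110111011
Number of digits = 30

30 digits (base 2)


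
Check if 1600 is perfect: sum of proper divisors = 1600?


Proper divisors of 1600: 1, 2, 4, 5, 8, 10, 16, 20, 25, 32, 40, 50, 64, 80, 100, 160, 200, 320, 400, 800
Sum = 1 + 2 + 4 + 5 + 8 + 10 + 16 + 20 + 25 + 32 + 40 + 50 + 64 + 80 + 100 + 160 + 200 + 320 + 400 + 800 = 2337

No, 1600 is not perfect (2337 ≠ 1600)


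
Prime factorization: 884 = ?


884 / 2 = 442
442 / 2 = 221
221 / 13 = 17
17 / 17 = 1
884 = 2^2 × 13 × 17


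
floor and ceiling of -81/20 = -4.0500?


-81/20 = -4.0500
floor = -5
ceil = -4

floor = -5, ceil = -4


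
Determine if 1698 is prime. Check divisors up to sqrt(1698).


1698 / 2 = 849 (exact division)
1698 is NOT prime.

No, 1698 is not prime


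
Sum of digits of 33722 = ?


3 + 3 + 7 + 2 + 2 = 17


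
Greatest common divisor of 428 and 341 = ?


428 = 1 * 341 + 87
341 = 3 * 87 + 80
87 = 1 * 80 + 7
80 = 11 * 7 + 3
7 = 2 * 3 + 1
3 = 3 * 1 + 0
GCD = 1


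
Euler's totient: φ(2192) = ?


2192 = 2^4 × 137
Prime factors: 2, 137
φ(2192) = 2192 × (1-1/2) × (1-1/137)
= 2192 × 1/2 × 136/137 = 1088

φ(2192) = 1088


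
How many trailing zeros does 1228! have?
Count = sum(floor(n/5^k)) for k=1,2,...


floor(1228/5) = 245
floor(1228/25) = 49
floor(1228/125) = 9
floor(1228/625) = 1
Total = 304

304 trailing zeros


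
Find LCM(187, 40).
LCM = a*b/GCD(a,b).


GCD(187, 40) = 1
LCM = 187*40/1 = 7480/1 = 7480

LCM = 7480


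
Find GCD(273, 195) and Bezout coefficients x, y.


Tabular extended Euclidean (each row: r = 273*s + 195*t):
r=273, s=1, t=0
r=195, s=0, t=1
q=1: r=78, s=1, t=-1   [273*(1) + 195*(-1) = 78]
q=2: r=39, s=-2, t=3   [273*(-2) + 195*(3) = 39]
q=2: r=0, s=5, t=-7   [273*(5) + 195*(-7) = 0]
GCD = 39; from the row with r=39: x=-2, y=3
Check: 273*(-2) + 195*(3) = -546 + 585 = 39

GCD = 39, x = -2, y = 3


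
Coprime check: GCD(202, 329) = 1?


Euclidean algorithm:
329 = 1 * 202 + 127
202 = 1 * 127 + 75
127 = 1 * 75 + 52
75 = 1 * 52 + 23
52 = 2 * 23 + 6
23 = 3 * 6 + 5
6 = 1 * 5 + 1
5 = 5 * 1 + 0
GCD(202, 329) = 1

Yes, coprime (GCD = 1)


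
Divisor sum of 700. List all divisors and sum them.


Divisors of 700: 1, 2, 4, 5, 7, 10, 14, 20, 25, 28, 35, 50, 70, 100, 140, 175, 350, 700
Sum = 1 + 2 + 4 + 5 + 7 + 10 + 14 + 20 + 25 + 28 + 35 + 50 + 70 + 100 + 140 + 175 + 350 + 700 = 1736

σ(700) = 1736


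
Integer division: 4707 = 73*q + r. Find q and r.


4707 = 73 * 64 + 35
Check: 4672 + 35 = 4707

q = 64, r = 35


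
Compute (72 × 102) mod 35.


72 × 102 = 7344
7344 mod 35 = 29


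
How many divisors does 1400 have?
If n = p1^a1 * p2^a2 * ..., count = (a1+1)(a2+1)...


1400 = 2^3 × 5^2 × 7^1
d(1400) = (3+1) × (2+1) × (1+1) = 24

24 divisors


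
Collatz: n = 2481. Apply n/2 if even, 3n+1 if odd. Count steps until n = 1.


2481 → 7444 → 3722 → 1861 → 5584 → 2792 → 1396 → 698 → 349 → 1048 → 524 → 262 → 131 → 394 → 197 → 592 → 296 → 148 → 74 → 37 → 112 → 56 → 28 → 14 → 7 → 22 → 11 → 34 → 17 → 52 → 26 → 13 → 40 → 20 → 10 → 5 → 16 → 8 → 4 → 2 → 1
Total steps = 40

40 steps


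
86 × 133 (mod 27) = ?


86 × 133 = 11438
11438 mod 27 = 17


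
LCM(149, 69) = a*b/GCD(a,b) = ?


GCD(149, 69) = 1
LCM = 149*69/1 = 10281/1 = 10281

LCM = 10281


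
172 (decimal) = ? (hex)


172 (base 10) = 172 (decimal)
172 (decimal) = AC (base 16)


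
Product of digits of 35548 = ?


3 × 5 × 5 × 4 × 8 = 2400


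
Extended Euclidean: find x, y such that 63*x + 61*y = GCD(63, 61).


Tabular extended Euclidean (each row: r = 63*s + 61*t):
r=63, s=1, t=0
r=61, s=0, t=1
q=1: r=2, s=1, t=-1   [63*(1) + 61*(-1) = 2]
q=30: r=1, s=-30, t=31   [63*(-30) + 61*(31) = 1]
q=2: r=0, s=61, t=-63   [63*(61) + 61*(-63) = 0]
GCD = 1; from the row with r=1: x=-30, y=31
Check: 63*(-30) + 61*(31) = -1890 + 1891 = 1

GCD = 1, x = -30, y = 31


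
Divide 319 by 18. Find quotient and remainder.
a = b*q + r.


319 = 18 * 17 + 13
Check: 306 + 13 = 319

q = 17, r = 13


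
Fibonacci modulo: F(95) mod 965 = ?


F(k) mod 965 for k=1..95:
1, 1, 2, 3, 5, 8, 13, 21, 34, 55, 89, 144, 233, 377, 610, 22, 632, 654, 321, 10, 331, 341, 672, 48, 720, 768, 523, 326, 849, 210, 94, 304, 398, 702, 135, 837, 7, 844, 851, 730, 616, 381, 32, 413, 445, 858, 338, 231, 569, 800, 404, 239, 643, 882, 560, 477, 72, 549, 621, 205, 826, 66, 892, 958, 885, 878, 798, 711, 544, 290, 834, 159, 28, 187, 215, 402, 617, 54, 671, 725, 431, 191, 622, 813, 470, 318, 788, 141, 929, 105, 69, 174, 243, 417, 660
F(95) mod 965 = 660


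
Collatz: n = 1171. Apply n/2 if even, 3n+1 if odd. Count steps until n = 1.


1171 → 3514 → 1757 → 5272 → 2636 → 1318 → 659 → 1978 → 989 → 2968 → 1484 → 742 → 371 → 1114 → 557 → 1672 → 836 → 418 → 209 → 628 → 314 → 157 → 472 → 236 → 118 → 59 → 178 → 89 → 268 → 134 → 67 → 202 → 101 → 304 → 152 → 76 → 38 → 19 → 58 → 29 → 88 → 44 → 22 → 11 → 34 → 17 → 52 → 26 → 13 → 40 → 20 → 10 → 5 → 16 → 8 → 4 → 2 → 1
Total steps = 57

57 steps


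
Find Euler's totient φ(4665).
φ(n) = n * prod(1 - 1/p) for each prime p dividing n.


4665 = 3 × 5 × 311
Prime factors: 3, 5, 311
φ(4665) = 4665 × (1-1/3) × (1-1/5) × (1-1/311)
= 4665 × 2/3 × 4/5 × 310/311 = 2480

φ(4665) = 2480


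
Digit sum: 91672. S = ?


9 + 1 + 6 + 7 + 2 = 25


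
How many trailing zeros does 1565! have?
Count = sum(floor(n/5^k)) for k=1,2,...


floor(1565/5) = 313
floor(1565/25) = 62
floor(1565/125) = 12
floor(1565/625) = 2
Total = 389

389 trailing zeros


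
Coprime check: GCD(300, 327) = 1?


Euclidean algorithm:
327 = 1 * 300 + 27
300 = 11 * 27 + 3
27 = 9 * 3 + 0
GCD(300, 327) = 3

No, not coprime (GCD = 3)


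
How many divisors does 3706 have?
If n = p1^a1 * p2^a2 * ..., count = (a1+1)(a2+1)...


3706 = 2^1 × 17^1 × 109^1
d(3706) = (1+1) × (1+1) × (1+1) = 8

8 divisors


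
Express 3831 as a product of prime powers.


3831 / 3 = 1277
1277 / 1277 = 1
3831 = 3 × 1277


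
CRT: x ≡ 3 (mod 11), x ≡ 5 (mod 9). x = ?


M = 11*9 = 99
M1 = M/11 = 9, M2 = M/9 = 11
M1^(-1) mod 11 = 5, M2^(-1) mod 9 = 5
x = 3*9*5 + 5*11*5 = 410
410 mod 99 = 14
Check: 14 mod 11 = 3 ✓, 14 mod 9 = 5 ✓

x ≡ 14 (mod 99)


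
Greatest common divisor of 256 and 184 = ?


256 = 1 * 184 + 72
184 = 2 * 72 + 40
72 = 1 * 40 + 32
40 = 1 * 32 + 8
32 = 4 * 8 + 0
GCD = 8


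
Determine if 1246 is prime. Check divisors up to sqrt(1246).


1246 / 2 = 623 (exact division)
1246 is NOT prime.

No, 1246 is not prime


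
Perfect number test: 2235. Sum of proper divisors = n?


Proper divisors of 2235: 1, 3, 5, 15, 149, 447, 745
Sum = 1 + 3 + 5 + 15 + 149 + 447 + 745 = 1365

No, 2235 is not perfect (1365 ≠ 2235)


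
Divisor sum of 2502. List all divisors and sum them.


Divisors of 2502: 1, 2, 3, 6, 9, 18, 139, 278, 417, 834, 1251, 2502
Sum = 1 + 2 + 3 + 6 + 9 + 18 + 139 + 278 + 417 + 834 + 1251 + 2502 = 5460

σ(2502) = 5460


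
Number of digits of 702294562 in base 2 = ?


702294562 in base 2 = 101001110111000010101000100010
Number of digits = 30

30 digits (base 2)


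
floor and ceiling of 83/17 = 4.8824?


83/17 = 4.8824
floor = 4
ceil = 5

floor = 4, ceil = 5


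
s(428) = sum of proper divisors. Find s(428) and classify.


Proper divisors: 1, 2, 4, 107, 214
Sum = 1 + 2 + 4 + 107 + 214 = 328
328 < 428 → deficient

s(428) = 328 (deficient)


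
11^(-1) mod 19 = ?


Use the extended Euclidean algorithm on (19, 11); each row r = 19*s + 11*t:
r=19, s=1, t=0
r=11, s=0, t=1
q=1: r=8, s=1, t=-1   [19*(1) + 11*(-1) = 8]
q=1: r=3, s=-1, t=2   [19*(-1) + 11*(2) = 3]
q=2: r=2, s=3, t=-5   [19*(3) + 11*(-5) = 2]
q=1: r=1, s=-4, t=7   [19*(-4) + 11*(7) = 1]
q=2: r=0, s=11, t=-19   [19*(11) + 11*(-19) = 0]
GCD = 1 with t = 7, so 11*(7) ≡ 1 (mod 19)
Inverse = 7 mod 19 = 7
Check: 11 * 7 = 77 ≡ 1 (mod 19)

11^(-1) ≡ 7 (mod 19)


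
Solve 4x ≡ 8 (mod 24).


GCD(4, 24) = 4 divides 8
Divide: 1x ≡ 2 (mod 6)
x ≡ 2 (mod 6)


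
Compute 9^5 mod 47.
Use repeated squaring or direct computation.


9^1 mod 47 = 9
9^2 mod 47 = 34
9^3 mod 47 = 24
9^4 mod 47 = 28
9^5 mod 47 = 17


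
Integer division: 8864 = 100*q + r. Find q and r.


8864 = 100 * 88 + 64
Check: 8800 + 64 = 8864

q = 88, r = 64


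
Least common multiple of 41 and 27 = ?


GCD(41, 27) = 1
LCM = 41*27/1 = 1107/1 = 1107

LCM = 1107


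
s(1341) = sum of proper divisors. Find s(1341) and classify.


Proper divisors: 1, 3, 9, 149, 447
Sum = 1 + 3 + 9 + 149 + 447 = 609
609 < 1341 → deficient

s(1341) = 609 (deficient)


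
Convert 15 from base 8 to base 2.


15 (base 8) = 13 (decimal)
13 (decimal) = 1101 (base 2)


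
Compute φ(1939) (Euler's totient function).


1939 = 7 × 277
Prime factors: 7, 277
φ(1939) = 1939 × (1-1/7) × (1-1/277)
= 1939 × 6/7 × 276/277 = 1656

φ(1939) = 1656


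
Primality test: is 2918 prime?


2918 / 2 = 1459 (exact division)
2918 is NOT prime.

No, 2918 is not prime


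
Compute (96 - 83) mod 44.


96 - 83 = 13
13 mod 44 = 13


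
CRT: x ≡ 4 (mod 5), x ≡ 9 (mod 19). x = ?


M = 5*19 = 95
M1 = M/5 = 19, M2 = M/19 = 5
M1^(-1) mod 5 = 4, M2^(-1) mod 19 = 4
x = 4*19*4 + 9*5*4 = 484
484 mod 95 = 9
Check: 9 mod 5 = 4 ✓, 9 mod 19 = 9 ✓

x ≡ 9 (mod 95)


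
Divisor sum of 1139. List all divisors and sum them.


Divisors of 1139: 1, 17, 67, 1139
Sum = 1 + 17 + 67 + 1139 = 1224

σ(1139) = 1224


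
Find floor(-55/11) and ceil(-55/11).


-55/11 = -5.0000
floor = -5
ceil = -5

floor = -5, ceil = -5


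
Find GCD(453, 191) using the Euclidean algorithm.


453 = 2 * 191 + 71
191 = 2 * 71 + 49
71 = 1 * 49 + 22
49 = 2 * 22 + 5
22 = 4 * 5 + 2
5 = 2 * 2 + 1
2 = 2 * 1 + 0
GCD = 1


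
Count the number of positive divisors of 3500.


3500 = 2^2 × 5^3 × 7^1
d(3500) = (2+1) × (3+1) × (1+1) = 24

24 divisors


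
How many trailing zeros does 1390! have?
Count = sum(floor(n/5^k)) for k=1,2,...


floor(1390/5) = 278
floor(1390/25) = 55
floor(1390/125) = 11
floor(1390/625) = 2
Total = 346

346 trailing zeros


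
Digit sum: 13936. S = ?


1 + 3 + 9 + 3 + 6 = 22


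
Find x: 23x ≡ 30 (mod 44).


GCD(23, 44) = 1, unique solution
a^(-1) mod 44 = 23
x = 23 * 30 mod 44 = 30

x ≡ 30 (mod 44)


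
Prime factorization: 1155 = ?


1155 / 3 = 385
385 / 5 = 77
77 / 7 = 11
11 / 11 = 1
1155 = 3 × 5 × 7 × 11


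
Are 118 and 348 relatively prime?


Euclidean algorithm:
348 = 2 * 118 + 112
118 = 1 * 112 + 6
112 = 18 * 6 + 4
6 = 1 * 4 + 2
4 = 2 * 2 + 0
GCD(118, 348) = 2

No, not coprime (GCD = 2)


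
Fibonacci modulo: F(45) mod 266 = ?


F(k) mod 266 for k=1..45:
1, 1, 2, 3, 5, 8, 13, 21, 34, 55, 89, 144, 233, 111, 78, 189, 1, 190, 191, 115, 40, 155, 195, 84, 13, 97, 110, 207, 51, 258, 43, 35, 78, 113, 191, 38, 229, 1, 230, 231, 195, 160, 89, 249, 72
F(45) mod 266 = 72


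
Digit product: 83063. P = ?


8 × 3 × 0 × 6 × 3 = 0


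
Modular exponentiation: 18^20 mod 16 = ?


18^1 mod 16 = 2
18^2 mod 16 = 4
18^3 mod 16 = 8
18^4 mod 16 = 0
18^5 mod 16 = 0
18^6 mod 16 = 0
18^7 mod 16 = 0
18^8 mod 16 = 0
18^9 mod 16 = 0
18^10 mod 16 = 0
18^11 mod 16 = 0
18^12 mod 16 = 0
18^13 mod 16 = 0
18^14 mod 16 = 0
18^15 mod 16 = 0
18^16 mod 16 = 0
18^17 mod 16 = 0
18^18 mod 16 = 0
18^19 mod 16 = 0
18^20 mod 16 = 0


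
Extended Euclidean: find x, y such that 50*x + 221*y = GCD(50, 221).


Tabular extended Euclidean (each row: r = 50*s + 221*t):
r=50, s=1, t=0
r=221, s=0, t=1
q=0: r=50, s=1, t=0   [50*(1) + 221*(0) = 50]
q=4: r=21, s=-4, t=1   [50*(-4) + 221*(1) = 21]
q=2: r=8, s=9, t=-2   [50*(9) + 221*(-2) = 8]
q=2: r=5, s=-22, t=5   [50*(-22) + 221*(5) = 5]
q=1: r=3, s=31, t=-7   [50*(31) + 221*(-7) = 3]
q=1: r=2, s=-53, t=12   [50*(-53) + 221*(12) = 2]
q=1: r=1, s=84, t=-19   [50*(84) + 221*(-19) = 1]
q=2: r=0, s=-221, t=50   [50*(-221) + 221*(50) = 0]
GCD = 1; from the row with r=1: x=84, y=-19
Check: 50*(84) + 221*(-19) = 4200 - 4199 = 1

GCD = 1, x = 84, y = -19


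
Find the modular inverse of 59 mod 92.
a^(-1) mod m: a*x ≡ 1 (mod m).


Use the extended Euclidean algorithm on (92, 59); each row r = 92*s + 59*t:
r=92, s=1, t=0
r=59, s=0, t=1
q=1: r=33, s=1, t=-1   [92*(1) + 59*(-1) = 33]
q=1: r=26, s=-1, t=2   [92*(-1) + 59*(2) = 26]
q=1: r=7, s=2, t=-3   [92*(2) + 59*(-3) = 7]
q=3: r=5, s=-7, t=11   [92*(-7) + 59*(11) = 5]
q=1: r=2, s=9, t=-14   [92*(9) + 59*(-14) = 2]
q=2: r=1, s=-25, t=39   [92*(-25) + 59*(39) = 1]
q=2: r=0, s=59, t=-92   [92*(59) + 59*(-92) = 0]
GCD = 1 with t = 39, so 59*(39) ≡ 1 (mod 92)
Inverse = 39 mod 92 = 39
Check: 59 * 39 = 2301 ≡ 1 (mod 92)

59^(-1) ≡ 39 (mod 92)


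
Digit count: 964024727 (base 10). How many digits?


964024727 has 9 digits in base 10
floor(log10(964024727)) + 1 = floor(8.9841) + 1 = 9

9 digits (base 10)


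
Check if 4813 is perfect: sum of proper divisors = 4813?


Proper divisors of 4813: 1
Sum = 1 = 1

No, 4813 is not perfect (1 ≠ 4813)


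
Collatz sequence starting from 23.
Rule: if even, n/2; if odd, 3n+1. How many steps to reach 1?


23 → 70 → 35 → 106 → 53 → 160 → 80 → 40 → 20 → 10 → 5 → 16 → 8 → 4 → 2 → 1
Total steps = 15

15 steps


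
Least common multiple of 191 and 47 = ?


GCD(191, 47) = 1
LCM = 191*47/1 = 8977/1 = 8977

LCM = 8977


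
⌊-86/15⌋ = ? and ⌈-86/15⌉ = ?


-86/15 = -5.7333
floor = -6
ceil = -5

floor = -6, ceil = -5


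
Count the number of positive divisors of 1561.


1561 = 7^1 × 223^1
d(1561) = (1+1) × (1+1) = 4

4 divisors


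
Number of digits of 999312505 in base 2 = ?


999312505 in base 2 = 111011100100000100110001111001
Number of digits = 30

30 digits (base 2)


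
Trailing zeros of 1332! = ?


floor(1332/5) = 266
floor(1332/25) = 53
floor(1332/125) = 10
floor(1332/625) = 2
Total = 331

331 trailing zeros


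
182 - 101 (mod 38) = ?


182 - 101 = 81
81 mod 38 = 5


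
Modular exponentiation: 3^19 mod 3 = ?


3^1 mod 3 = 0
3^2 mod 3 = 0
3^3 mod 3 = 0
3^4 mod 3 = 0
3^5 mod 3 = 0
3^6 mod 3 = 0
3^7 mod 3 = 0
3^8 mod 3 = 0
3^9 mod 3 = 0
3^10 mod 3 = 0
3^11 mod 3 = 0
3^12 mod 3 = 0
3^13 mod 3 = 0
3^14 mod 3 = 0
3^15 mod 3 = 0
3^16 mod 3 = 0
3^17 mod 3 = 0
3^18 mod 3 = 0
3^19 mod 3 = 0


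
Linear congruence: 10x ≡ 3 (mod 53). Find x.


GCD(10, 53) = 1, unique solution
a^(-1) mod 53 = 16
x = 16 * 3 mod 53 = 48

x ≡ 48 (mod 53)


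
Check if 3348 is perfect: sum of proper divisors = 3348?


Proper divisors of 3348: 1, 2, 3, 4, 6, 9, 12, 18, 27, 31, 36, 54, 62, 93, 108, 124, 186, 279, 372, 558, 837, 1116, 1674
Sum = 1 + 2 + 3 + 4 + 6 + 9 + 12 + 18 + 27 + 31 + 36 + 54 + 62 + 93 + 108 + 124 + 186 + 279 + 372 + 558 + 837 + 1116 + 1674 = 5612

No, 3348 is not perfect (5612 ≠ 3348)


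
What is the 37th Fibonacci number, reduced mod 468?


F(k) mod 468 for k=1..37:
1, 1, 2, 3, 5, 8, 13, 21, 34, 55, 89, 144, 233, 377, 142, 51, 193, 244, 437, 213, 182, 395, 109, 36, 145, 181, 326, 39, 365, 404, 301, 237, 70, 307, 377, 216, 125
F(37) mod 468 = 125


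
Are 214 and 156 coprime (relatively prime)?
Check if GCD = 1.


Euclidean algorithm:
214 = 1 * 156 + 58
156 = 2 * 58 + 40
58 = 1 * 40 + 18
40 = 2 * 18 + 4
18 = 4 * 4 + 2
4 = 2 * 2 + 0
GCD(214, 156) = 2

No, not coprime (GCD = 2)


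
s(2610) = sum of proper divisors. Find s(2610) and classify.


Proper divisors: 1, 2, 3, 5, 6, 9, 10, 15, 18, 29, 30, 45, 58, 87, 90, 145, 174, 261, 290, 435, 522, 870, 1305
Sum = 1 + 2 + 3 + 5 + 6 + 9 + 10 + 15 + 18 + 29 + 30 + 45 + 58 + 87 + 90 + 145 + 174 + 261 + 290 + 435 + 522 + 870 + 1305 = 4410
4410 > 2610 → abundant

s(2610) = 4410 (abundant)
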